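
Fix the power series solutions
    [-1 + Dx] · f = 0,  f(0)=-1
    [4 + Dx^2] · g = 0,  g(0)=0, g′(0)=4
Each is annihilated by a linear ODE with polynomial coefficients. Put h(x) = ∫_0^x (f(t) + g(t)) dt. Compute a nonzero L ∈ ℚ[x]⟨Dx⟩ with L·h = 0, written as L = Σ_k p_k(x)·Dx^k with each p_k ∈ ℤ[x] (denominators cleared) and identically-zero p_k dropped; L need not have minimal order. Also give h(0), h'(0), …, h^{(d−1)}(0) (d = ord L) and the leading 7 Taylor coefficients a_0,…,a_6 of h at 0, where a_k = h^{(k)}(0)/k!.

L = -4·Dx + 4·Dx^2 - Dx^3 + Dx^4  (order 4).
h: a_k = 0, -1, 3/2, -1/6, -17/24, -1/120, 7/80, …
ICs: h(0) = 0, h′(0) = -1, h′′(0) = 3, h′′′(0) = -1.

f: a_k = -1, -1, -1/2, -1/6, -1/24, -1/120, -1/720, …
g: a_k = 0, 4, 0, -8/3, 0, 8/15, 0, …
f+g: L₀ = lclm(L_f,L_g), ord ≤ 1+2.
Integrate: L := L₀·Dx.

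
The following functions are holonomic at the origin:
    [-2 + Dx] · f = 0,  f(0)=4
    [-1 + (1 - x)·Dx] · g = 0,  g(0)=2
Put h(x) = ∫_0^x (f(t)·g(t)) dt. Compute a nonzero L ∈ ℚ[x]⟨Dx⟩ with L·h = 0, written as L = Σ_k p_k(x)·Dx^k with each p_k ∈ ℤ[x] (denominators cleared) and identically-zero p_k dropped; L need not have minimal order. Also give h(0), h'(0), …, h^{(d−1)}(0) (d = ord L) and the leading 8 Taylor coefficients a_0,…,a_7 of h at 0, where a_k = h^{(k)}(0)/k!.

f: a_k = 4, 8, 8, 16/3, 8/3, 16/15, 16/45, 32/315, …
g: a_k = 2, 2, 2, 2, 2, 2, 2, 2, …
L₀ := L_f ⊗_s L_g (sym. prod.), ord ≤ 1.
∫: right-multiply L₀ by Dx.
L = (3 - 2·x)·Dx + (-1 + x)·Dx^2  (order 2).
h: a_k = 0, 8, 12, 40/3, 38/3, 56/5, 436/45, 2648/315, …
ICs: h(0) = 0, h′(0) = 8.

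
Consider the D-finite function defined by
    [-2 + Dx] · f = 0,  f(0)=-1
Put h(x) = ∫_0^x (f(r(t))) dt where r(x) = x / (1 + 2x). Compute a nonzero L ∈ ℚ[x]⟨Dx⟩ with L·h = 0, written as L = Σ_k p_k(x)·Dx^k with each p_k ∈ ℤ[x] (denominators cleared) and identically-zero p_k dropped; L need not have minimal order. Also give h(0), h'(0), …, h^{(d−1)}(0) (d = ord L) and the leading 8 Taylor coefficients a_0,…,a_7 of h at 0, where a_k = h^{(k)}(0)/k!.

L = -2·Dx + (1 + 4·x + 4·x^2)·Dx^2  (order 2).
h: a_k = 0, -1, -1, 2/3, -1/3, -2/15, 38/45, -604/315, …
ICs: h(0) = 0, h′(0) = -1.

f: a_k = -1, -2, -2, -4/3, -2/3, -4/15, -4/45, -8/315, …
L₀ from L_f via x↦r, Dx↦r'^{-1}Dx.
Integrate: L := L₀·Dx.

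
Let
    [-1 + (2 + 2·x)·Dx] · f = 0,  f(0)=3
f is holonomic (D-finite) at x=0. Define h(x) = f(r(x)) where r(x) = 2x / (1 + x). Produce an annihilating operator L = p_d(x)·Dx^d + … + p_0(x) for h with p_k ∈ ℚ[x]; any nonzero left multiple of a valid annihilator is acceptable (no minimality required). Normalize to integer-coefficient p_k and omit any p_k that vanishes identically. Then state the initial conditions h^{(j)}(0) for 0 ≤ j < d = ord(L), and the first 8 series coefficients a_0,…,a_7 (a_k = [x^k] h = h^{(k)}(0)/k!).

f: a_k = 3, 3/2, -3/8, 3/16, -15/128, 21/256, -63/1024, 99/2048, …
Change of var in L_f (x↦r) gives L₀.
L = -1 + (1 + 4·x + 3·x^2)·Dx  (order 1).
h: a_k = 3, 3, -9/2, 15/2, -111/8, 225/8, -981/16, 2259/16, …
ICs: h(0) = 3.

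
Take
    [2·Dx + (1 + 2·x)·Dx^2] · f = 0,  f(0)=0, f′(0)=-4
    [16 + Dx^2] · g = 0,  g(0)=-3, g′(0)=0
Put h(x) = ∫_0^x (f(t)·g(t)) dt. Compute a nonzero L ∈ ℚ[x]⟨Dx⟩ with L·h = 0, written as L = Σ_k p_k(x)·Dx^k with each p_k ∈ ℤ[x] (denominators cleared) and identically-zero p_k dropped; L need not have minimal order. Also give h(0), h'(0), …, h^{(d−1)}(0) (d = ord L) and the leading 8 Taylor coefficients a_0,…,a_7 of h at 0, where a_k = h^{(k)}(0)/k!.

L = (2688 + 27648·x + 93184·x^2 + 131072·x^3 + 65536·x^4)·Dx + (896 + 5888·x + 12288·x^2 + 8192·x^3)·Dx^2 + (408 + 3712·x + 11904·x^2 + 16384·x^3 + 8192·x^4)·Dx^3 + (56 + 368·x + 768·x^2 + 512·x^3)·Dx^4 + (15 + 124·x + 380·x^2 + 512·x^3 + 256·x^4)·Dx^5  (order 5).
h: a_k = 0, 0, 6, -4, -20, 72/5, 32/5, 0, …
ICs: h(0) = 0, h′(0) = 0, h′′(0) = 12, h′′′(0) = -24, h′′′′(0) = -480.

f: a_k = 0, -4, 4, -16/3, 8, -64/5, 64/3, -256/7, …
g: a_k = -3, 0, 24, 0, -32, 0, 256/15, 0, …
L₀ := L_f ⊗_s L_g (sym. prod.), ord ≤ 4.
Integrate: L := L₀·Dx.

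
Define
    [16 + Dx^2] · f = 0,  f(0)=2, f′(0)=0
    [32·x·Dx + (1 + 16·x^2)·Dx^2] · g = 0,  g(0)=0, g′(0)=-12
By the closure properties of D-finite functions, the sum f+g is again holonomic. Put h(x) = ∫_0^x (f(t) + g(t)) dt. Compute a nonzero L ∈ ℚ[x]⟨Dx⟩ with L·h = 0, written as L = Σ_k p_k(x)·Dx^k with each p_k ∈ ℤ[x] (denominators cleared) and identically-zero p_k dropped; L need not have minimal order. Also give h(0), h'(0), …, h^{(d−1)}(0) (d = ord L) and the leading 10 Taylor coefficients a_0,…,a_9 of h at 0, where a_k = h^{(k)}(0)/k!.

f: a_k = 2, 0, -16, 0, 64/3, 0, -512/45, 0, 1024/315, 0, …
g: a_k = 0, -12, 0, 64, 0, -3072/5, 0, 49152/7, 0, -262144/3, …
f+g: L₀ = lclm(L_f,L_g), ord ≤ 2+2.
Integrate: L := L₀·Dx.
L = (-5632·x + 114688·x^3 + 131072·x^5)·Dx^2 + (-16 + 1792·x^2 + 36864·x^4 + 65536·x^6)·Dx^3 + (-352·x + 7168·x^3 + 8192·x^5)·Dx^4 + (-1 + 112·x^2 + 2304·x^4 + 4096·x^6)·Dx^5  (order 5).
h: a_k = 0, 2, -6, -16/3, 16, 64/15, -512/5, -512/315, 6144/7, 1024/2835, …
ICs: h(0) = 0, h′(0) = 2, h′′(0) = -12, h′′′(0) = -32, h′′′′(0) = 384.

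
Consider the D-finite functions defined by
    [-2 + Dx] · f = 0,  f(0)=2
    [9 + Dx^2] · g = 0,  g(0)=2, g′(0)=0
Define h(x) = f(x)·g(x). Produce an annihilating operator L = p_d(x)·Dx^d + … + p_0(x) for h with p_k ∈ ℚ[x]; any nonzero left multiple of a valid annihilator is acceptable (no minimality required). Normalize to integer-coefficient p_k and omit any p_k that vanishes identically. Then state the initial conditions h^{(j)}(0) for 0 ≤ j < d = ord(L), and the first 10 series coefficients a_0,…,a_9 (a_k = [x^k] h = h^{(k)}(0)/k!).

L = 13 - 4·Dx + Dx^2  (order 2).
h: a_k = 4, 8, -10, -92/3, -119/6, 61/15, 407/36, 3277/630, -239/10080, -43079/45360, …
ICs: h(0) = 4, h′(0) = 8.

f: a_k = 2, 4, 4, 8/3, 4/3, 8/15, 8/45, 16/315, 4/315, 8/2835, …
g: a_k = 2, 0, -9, 0, 27/4, 0, -81/40, 0, 729/2240, 0, …
f·g: L₀ = L_f ⊗_s L_g, ord ≤ 1·2.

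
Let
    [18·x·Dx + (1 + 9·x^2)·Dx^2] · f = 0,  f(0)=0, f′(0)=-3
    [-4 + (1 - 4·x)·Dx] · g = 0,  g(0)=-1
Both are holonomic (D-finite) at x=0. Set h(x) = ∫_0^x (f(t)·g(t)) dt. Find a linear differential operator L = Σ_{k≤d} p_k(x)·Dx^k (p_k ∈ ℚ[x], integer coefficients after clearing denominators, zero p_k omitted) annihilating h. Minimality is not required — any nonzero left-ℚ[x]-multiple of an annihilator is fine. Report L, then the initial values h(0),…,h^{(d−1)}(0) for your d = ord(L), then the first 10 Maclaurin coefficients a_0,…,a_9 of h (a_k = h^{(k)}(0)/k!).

L = 72·x·Dx + (8 - 18·x + 144·x^2)·Dx^2 + (-1 + 4·x - 9·x^2 + 36·x^3)·Dx^3  (order 3).
h: a_k = 0, 0, 3/2, 4, 39/4, 156/5, 1121/10, 13452/35, 365721/280, 487628/105, …
ICs: h(0) = 0, h′(0) = 0, h′′(0) = 3.

f: a_k = 0, -3, 0, 9, 0, -243/5, 0, 2187/7, 0, -2187, …
g: a_k = -1, -4, -16, -64, -256, -1024, -4096, -16384, -65536, -262144, …
Product ⇒ symmetric product L₀, ord ≤ 2.
Integrate: L := L₀·Dx.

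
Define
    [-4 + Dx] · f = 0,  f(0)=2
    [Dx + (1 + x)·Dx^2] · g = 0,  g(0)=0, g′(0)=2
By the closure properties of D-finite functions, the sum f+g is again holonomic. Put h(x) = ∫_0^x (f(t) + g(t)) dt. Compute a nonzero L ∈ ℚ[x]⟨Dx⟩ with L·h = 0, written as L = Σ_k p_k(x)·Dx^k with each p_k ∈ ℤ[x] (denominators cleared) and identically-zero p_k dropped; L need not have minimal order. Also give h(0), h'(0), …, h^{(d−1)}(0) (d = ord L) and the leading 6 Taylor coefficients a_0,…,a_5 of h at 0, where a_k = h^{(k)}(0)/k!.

f: a_k = 2, 8, 16, 64/3, 64/3, 256/15, …
g: a_k = 0, 2, -1, 2/3, -1/2, 2/5, …
Weyl lclm of L_f,L_g ⇒ L₀ (ord ≤ 3).
h=∫h₀ ⇒ L = L₀·Dx.
L = (-24 - 16·x)·Dx^2 + (-14 - 32·x - 16·x^2)·Dx^3 + (5 + 9·x + 4·x^2)·Dx^4  (order 4).
h: a_k = 0, 2, 5, 5, 11/2, 25/6, …
ICs: h(0) = 0, h′(0) = 2, h′′(0) = 10, h′′′(0) = 30.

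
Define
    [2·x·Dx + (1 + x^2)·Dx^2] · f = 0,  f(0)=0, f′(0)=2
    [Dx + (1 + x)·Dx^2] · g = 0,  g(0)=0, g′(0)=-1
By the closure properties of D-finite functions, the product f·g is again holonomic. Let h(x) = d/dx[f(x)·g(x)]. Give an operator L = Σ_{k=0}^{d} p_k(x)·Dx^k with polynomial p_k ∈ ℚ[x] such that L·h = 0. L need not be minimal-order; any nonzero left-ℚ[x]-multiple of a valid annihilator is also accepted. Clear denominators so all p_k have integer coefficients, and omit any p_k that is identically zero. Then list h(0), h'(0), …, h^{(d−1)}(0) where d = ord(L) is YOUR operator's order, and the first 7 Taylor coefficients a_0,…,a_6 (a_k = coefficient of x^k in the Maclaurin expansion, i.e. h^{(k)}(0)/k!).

L = (24 + 44·x + 80·x^2 + 156·x^3 + 120·x^4 + 52·x^5 + 4·x^7) + (18 + 124·x + 308·x^2 + 484·x^3 + 544·x^4 + 372·x^5 + 140·x^6 + 12·x^7 + 14·x^8)·Dx + (12 + 64·x + 192·x^2 + 312·x^3 + 360·x^4 + 312·x^5 + 192·x^6 + 72·x^7 + 12·x^8 + 8·x^9)·Dx^2 + (5 + 18·x + 37·x^2 + 56·x^3 + 66·x^4 + 60·x^5 + 42·x^6 + 24·x^7 + 9·x^8 + 2·x^9 + x^10)·Dx^3  (order 3).
h: a_k = 0, -4, 3, 0, 5/6, -52/15, 77/30, …
ICs: h(0) = 0, h′(0) = -4, h′′(0) = 6.

f: a_k = 0, 2, 0, -2/3, 0, 2/5, 0, …
g: a_k = 0, -1, 1/2, -1/3, 1/4, -1/5, 1/6, …
L₀ := L_f ⊗_s L_g (sym. prod.), ord ≤ 4.
h=h₀': d/dx-closure on L₀ ⇒ L.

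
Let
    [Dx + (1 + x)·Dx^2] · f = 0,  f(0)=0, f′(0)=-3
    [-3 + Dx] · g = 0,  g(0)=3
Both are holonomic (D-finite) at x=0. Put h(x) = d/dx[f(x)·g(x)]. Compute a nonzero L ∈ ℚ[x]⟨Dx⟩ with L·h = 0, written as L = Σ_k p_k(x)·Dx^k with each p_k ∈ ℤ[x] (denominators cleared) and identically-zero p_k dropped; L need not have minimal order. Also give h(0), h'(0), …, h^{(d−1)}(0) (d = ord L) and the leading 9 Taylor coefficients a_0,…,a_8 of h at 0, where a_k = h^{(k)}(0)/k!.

L = (15 + 36·x + 27·x^2) + (-11 - 27·x - 18·x^2)·Dx + (2 + 5·x + 3·x^2)·Dx^2  (order 2).
h: a_k = -9, -45, -90, -108, -747/8, -495/8, -171/5, -153/10, -5877/896, …
ICs: h(0) = -9, h′(0) = -45.

f: a_k = 0, -3, 3/2, -1, 3/4, -3/5, 1/2, -3/7, 3/8, …
g: a_k = 3, 9, 27/2, 27/2, 81/8, 243/40, 243/80, 729/560, 2187/4480, …
f·g: L₀ = L_f ⊗_s L_g, ord ≤ 2·1.
h=h₀': d/dx-closure on L₀ ⇒ L.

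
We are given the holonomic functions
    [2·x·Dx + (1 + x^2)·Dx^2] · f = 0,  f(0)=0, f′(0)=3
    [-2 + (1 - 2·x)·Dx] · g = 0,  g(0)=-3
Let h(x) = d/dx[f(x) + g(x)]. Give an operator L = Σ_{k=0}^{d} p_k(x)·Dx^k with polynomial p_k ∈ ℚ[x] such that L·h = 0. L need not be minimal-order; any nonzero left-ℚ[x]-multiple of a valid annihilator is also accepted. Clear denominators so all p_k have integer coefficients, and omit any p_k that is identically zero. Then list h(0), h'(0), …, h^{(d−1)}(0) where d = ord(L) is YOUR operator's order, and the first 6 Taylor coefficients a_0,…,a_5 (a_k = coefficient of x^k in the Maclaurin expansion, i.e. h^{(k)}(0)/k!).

L = (4 - 32·x - 12·x^2) + (-13 + 4·x - 25·x^2 - 12·x^3)·Dx + (2 - 3·x - 3·x^3 - 2·x^4)·Dx^2  (order 2).
h: a_k = -3, -24, -75, -192, -477, -1152, …
ICs: h(0) = -3, h′(0) = -24.

f: a_k = 0, 3, 0, -1, 0, 3/5, …
g: a_k = -3, -6, -12, -24, -48, -96, …
L₀ := lclm(L_f,L_g); ord L₀ ≤ 2+1.
h₀' ⇒ L via d/dx closure of L₀.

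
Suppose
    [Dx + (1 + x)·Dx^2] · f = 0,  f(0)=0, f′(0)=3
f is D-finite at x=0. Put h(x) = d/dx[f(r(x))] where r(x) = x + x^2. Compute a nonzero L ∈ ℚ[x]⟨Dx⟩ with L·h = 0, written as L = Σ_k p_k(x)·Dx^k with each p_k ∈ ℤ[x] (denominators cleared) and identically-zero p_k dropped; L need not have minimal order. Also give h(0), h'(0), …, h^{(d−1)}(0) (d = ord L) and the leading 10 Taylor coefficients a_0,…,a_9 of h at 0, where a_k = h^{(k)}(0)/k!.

f: a_k = 0, 3, -3/2, 1, -3/4, 3/5, -1/2, 3/7, -3/8, 1/3, …
f∘r: x↦r, Dx↦Dx/r' in L_f ⇒ L₀.
h=h₀': d/dx-closure on L₀ ⇒ L.
L = (-1 + 2·x + 2·x^2) + (1 + 3·x + 3·x^2 + 2·x^3)·Dx  (order 1).
h: a_k = 3, 3, -6, 3, 3, -6, 3, 3, -6, 3, …
ICs: h(0) = 3.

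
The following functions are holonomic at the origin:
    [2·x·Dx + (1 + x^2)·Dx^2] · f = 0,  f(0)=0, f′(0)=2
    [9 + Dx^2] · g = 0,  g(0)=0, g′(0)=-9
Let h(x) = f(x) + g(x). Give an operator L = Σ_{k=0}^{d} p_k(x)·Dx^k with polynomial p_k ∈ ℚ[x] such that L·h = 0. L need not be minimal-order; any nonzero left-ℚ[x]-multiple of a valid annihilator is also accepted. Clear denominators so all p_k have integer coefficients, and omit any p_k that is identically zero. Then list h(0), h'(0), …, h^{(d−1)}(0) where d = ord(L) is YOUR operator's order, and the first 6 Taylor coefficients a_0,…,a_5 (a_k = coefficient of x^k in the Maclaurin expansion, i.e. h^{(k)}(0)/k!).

L = (-54·x + 540·x^3 + 162·x^5)·Dx + (63 + 279·x^2 + 297·x^4 + 81·x^6)·Dx^2 + (-6·x + 60·x^3 + 18·x^5)·Dx^3 + (7 + 31·x^2 + 33·x^4 + 9·x^6)·Dx^4  (order 4).
h: a_k = 0, -7, 0, 77/6, 0, -227/40, …
ICs: h(0) = 0, h′(0) = -7, h′′(0) = 0, h′′′(0) = 77.

f: a_k = 0, 2, 0, -2/3, 0, 2/5, …
g: a_k = 0, -9, 0, 27/2, 0, -243/40, …
h₀=f+g: left-lcm gives L₀, ord ≤ 4.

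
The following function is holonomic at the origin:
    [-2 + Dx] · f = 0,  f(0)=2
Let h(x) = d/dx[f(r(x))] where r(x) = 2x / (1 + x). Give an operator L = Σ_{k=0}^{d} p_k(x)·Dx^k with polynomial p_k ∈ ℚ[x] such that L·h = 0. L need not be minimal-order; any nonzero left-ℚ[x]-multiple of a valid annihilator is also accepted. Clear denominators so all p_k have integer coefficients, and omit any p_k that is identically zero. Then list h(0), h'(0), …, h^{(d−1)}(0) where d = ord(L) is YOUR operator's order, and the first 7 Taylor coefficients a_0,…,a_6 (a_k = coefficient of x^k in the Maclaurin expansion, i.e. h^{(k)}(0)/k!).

f: a_k = 2, 4, 4, 8/3, 4/3, 8/15, 8/45, …
f∘r: x↦r, Dx↦Dx/r' in L_f ⇒ L₀.
Derive L from L₀ (diff closure).
L = (2 - 2·x) + (-1 - 2·x - x^2)·Dx  (order 1).
h: a_k = 8, 16, -8, -32/3, 56/3, -176/15, -136/45, …
ICs: h(0) = 8.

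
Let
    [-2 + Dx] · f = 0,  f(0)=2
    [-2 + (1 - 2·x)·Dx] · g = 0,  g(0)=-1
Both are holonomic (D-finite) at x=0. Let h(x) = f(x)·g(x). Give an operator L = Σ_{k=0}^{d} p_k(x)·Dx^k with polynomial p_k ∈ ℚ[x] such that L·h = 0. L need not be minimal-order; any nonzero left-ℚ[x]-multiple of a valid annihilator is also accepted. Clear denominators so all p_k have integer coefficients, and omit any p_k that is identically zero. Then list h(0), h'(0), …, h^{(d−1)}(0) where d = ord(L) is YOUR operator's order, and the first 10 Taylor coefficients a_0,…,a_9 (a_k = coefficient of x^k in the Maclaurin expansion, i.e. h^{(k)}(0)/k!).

L = (4 - 4·x) + (-1 + 2·x)·Dx  (order 1).
h: a_k = -2, -8, -20, -128/3, -260/3, -2608/15, -15656/45, -43840/63, -438404/315, -1578256/567, …
ICs: h(0) = -2.

f: a_k = 2, 4, 4, 8/3, 4/3, 8/15, 8/45, 16/315, 4/315, 8/2835, …
g: a_k = -1, -2, -4, -8, -16, -32, -64, -128, -256, -512, …
h₀=f·g: eliminate ⇒ L₀, order ≤ 1·1.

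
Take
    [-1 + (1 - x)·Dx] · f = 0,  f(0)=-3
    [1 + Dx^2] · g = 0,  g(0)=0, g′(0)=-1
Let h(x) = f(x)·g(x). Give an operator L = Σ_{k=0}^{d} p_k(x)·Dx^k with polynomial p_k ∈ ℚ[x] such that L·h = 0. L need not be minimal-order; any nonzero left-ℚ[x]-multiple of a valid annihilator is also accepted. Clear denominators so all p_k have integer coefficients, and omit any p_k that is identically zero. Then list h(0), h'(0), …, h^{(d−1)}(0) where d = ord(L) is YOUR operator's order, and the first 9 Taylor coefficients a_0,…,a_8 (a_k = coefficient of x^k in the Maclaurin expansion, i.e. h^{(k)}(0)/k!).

f: a_k = -3, -3, -3, -3, -3, -3, -3, -3, -3, …
g: a_k = 0, -1, 0, 1/6, 0, -1/120, 0, 1/5040, 0, …
f·g: L₀ = L_f ⊗_s L_g, ord ≤ 1·2.
L = (-1 + x) + 2·Dx + (-1 + x)·Dx^2  (order 2).
h: a_k = 0, 3, 3, 5/2, 5/2, 101/40, 101/40, 4241/1680, 4241/1680, …
ICs: h(0) = 0, h′(0) = 3.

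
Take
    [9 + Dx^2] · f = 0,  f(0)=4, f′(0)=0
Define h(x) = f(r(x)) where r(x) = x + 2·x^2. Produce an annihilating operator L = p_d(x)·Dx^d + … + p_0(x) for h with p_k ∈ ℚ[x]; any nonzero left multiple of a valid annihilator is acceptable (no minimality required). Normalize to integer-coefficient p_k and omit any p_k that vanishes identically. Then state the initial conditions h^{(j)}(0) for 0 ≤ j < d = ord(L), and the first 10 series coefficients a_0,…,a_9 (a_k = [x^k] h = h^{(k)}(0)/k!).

f: a_k = 4, 0, -18, 0, 27/2, 0, -81/20, 0, 729/1120, 0, …
f∘r: x↦r, Dx↦Dx/r' in L_f ⇒ L₀.
L = (9 + 108·x + 432·x^2 + 576·x^3) - 4·Dx + (1 + 4·x)·Dx^2  (order 2).
h: a_k = 4, 0, -18, -72, -117/2, 108, 6399/20, 1917/5, -29511/1120, -44631/70, …
ICs: h(0) = 4, h′(0) = 0.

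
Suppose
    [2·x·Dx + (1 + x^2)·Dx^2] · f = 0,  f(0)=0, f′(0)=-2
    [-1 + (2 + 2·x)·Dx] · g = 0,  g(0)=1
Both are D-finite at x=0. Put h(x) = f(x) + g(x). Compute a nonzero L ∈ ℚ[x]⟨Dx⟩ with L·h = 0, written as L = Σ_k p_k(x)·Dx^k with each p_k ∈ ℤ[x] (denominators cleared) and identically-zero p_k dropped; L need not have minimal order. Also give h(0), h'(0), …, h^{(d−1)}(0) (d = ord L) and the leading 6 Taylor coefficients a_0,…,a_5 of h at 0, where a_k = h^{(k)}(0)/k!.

L = (-4 - 10·x + 12·x^2 + 6·x^3)·Dx + (-11 - 16·x + 10·x^2 + 48·x^3 + 21·x^4)·Dx^2 + (-2 + 6·x + 12·x^2 + 12·x^3 + 14·x^4 + 6·x^5)·Dx^3  (order 3).
h: a_k = 1, -3/2, -1/8, 35/48, -5/128, -477/1280, …
ICs: h(0) = 1, h′(0) = -3/2, h′′(0) = -1/4.

f: a_k = 0, -2, 0, 2/3, 0, -2/5, …
g: a_k = 1, 1/2, -1/8, 1/16, -5/128, 7/256, …
Sum ⇒ L₀ = lclm(L_f,L_g) in ℚ(x)⟨Dx⟩.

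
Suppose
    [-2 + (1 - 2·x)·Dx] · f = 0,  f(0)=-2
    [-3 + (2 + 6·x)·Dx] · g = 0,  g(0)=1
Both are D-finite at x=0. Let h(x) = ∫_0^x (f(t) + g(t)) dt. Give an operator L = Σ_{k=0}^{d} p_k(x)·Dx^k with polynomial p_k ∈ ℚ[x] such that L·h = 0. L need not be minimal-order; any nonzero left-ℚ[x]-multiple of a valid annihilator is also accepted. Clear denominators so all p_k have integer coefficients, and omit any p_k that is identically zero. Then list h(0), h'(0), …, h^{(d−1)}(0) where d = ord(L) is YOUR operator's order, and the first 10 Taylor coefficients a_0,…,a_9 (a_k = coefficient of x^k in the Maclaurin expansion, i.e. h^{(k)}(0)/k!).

L = (-66 - 108·x)·Dx + (41 + 156·x + 324·x^2)·Dx^2 + (-2 - 38·x - 24·x^2 + 216·x^3)·Dx^3  (order 3).
h: a_k = 0, -1, -5/4, -73/24, -229/64, -4501/640, -14683/1536, -146381/7168, -452117/16384, -19591885/294912, …
ICs: h(0) = 0, h′(0) = -1, h′′(0) = -5/2.

f: a_k = -2, -4, -8, -16, -32, -64, -128, -256, -512, -1024, …
g: a_k = 1, 3/2, -9/8, 27/16, -405/128, 1701/256, -15309/1024, 72171/2048, -2814669/32768, 14073345/65536, …
L₀ := lclm(L_f,L_g); ord L₀ ≤ 1+1.
Integrate: L := L₀·Dx.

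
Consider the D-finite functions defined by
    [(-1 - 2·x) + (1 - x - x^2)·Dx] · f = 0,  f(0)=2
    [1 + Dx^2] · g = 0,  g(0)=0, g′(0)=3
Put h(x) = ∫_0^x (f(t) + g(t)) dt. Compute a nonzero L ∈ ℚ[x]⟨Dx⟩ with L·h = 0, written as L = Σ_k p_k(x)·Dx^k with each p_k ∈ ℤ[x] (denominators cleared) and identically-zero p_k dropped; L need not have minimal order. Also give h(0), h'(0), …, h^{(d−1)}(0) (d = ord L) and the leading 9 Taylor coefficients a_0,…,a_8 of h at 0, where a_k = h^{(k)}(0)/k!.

L = (19 + 48·x + 31·x^2 + 24·x^3 + 5·x^4 + 2·x^5)·Dx + (-5 + x + 4·x^2 + 7·x^3 + 6·x^4 + 3·x^5 + x^6)·Dx^2 + (19 + 48·x + 31·x^2 + 24·x^3 + 5·x^4 + 2·x^5)·Dx^3 + (-5 + x + 4·x^2 + 7·x^3 + 6·x^4 + 3·x^5 + x^6)·Dx^4  (order 4).
h: a_k = 0, 2, 5/2, 4/3, 11/8, 2, 641/240, 26/7, 70559/13440, …
ICs: h(0) = 0, h′(0) = 2, h′′(0) = 5, h′′′(0) = 8.

f: a_k = 2, 2, 4, 6, 10, 16, 26, 42, 68, …
g: a_k = 0, 3, 0, -1/2, 0, 1/40, 0, -1/1680, 0, …
f+g: L₀ = lclm(L_f,L_g), ord ≤ 1+2.
∫: right-multiply L₀ by Dx.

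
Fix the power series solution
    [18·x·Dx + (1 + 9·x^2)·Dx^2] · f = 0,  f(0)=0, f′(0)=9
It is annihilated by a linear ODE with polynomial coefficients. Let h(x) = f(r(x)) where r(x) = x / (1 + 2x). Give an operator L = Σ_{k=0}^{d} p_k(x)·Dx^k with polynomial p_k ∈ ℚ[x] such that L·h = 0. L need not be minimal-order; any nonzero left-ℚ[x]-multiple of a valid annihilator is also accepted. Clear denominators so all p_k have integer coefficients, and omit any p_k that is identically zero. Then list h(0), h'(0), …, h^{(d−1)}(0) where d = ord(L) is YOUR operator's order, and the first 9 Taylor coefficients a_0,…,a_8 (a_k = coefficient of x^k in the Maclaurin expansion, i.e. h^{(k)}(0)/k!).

f: a_k = 0, 9, 0, -27, 0, 729/5, 0, -6561/7, 0, …
h₀=f(r): pull back L_f along r ⇒ L₀.
L = (4 + 26·x)·Dx + (1 + 4·x + 13·x^2)·Dx^2  (order 2).
h: a_k = 0, 9, -18, 9, 90, -1791/5, 414, 13347/7, -10710, …
ICs: h(0) = 0, h′(0) = 9.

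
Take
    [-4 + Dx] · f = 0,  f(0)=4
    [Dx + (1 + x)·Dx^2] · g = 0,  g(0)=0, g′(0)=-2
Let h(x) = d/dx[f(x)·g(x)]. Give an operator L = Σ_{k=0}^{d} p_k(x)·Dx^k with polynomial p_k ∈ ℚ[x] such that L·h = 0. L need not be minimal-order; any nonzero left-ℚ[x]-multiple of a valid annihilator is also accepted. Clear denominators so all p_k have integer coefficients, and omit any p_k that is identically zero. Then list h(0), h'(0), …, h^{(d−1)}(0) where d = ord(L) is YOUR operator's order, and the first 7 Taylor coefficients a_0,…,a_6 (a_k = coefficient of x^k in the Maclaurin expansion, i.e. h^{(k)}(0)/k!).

L = (40 + 96·x + 64·x^2) + (-22 - 52·x - 32·x^2)·Dx + (3 + 7·x + 4·x^2)·Dx^2  (order 2).
h: a_k = -8, -56, -152, -248, -288, -776/3, -8536/45, …
ICs: h(0) = -8, h′(0) = -56.

f: a_k = 4, 16, 32, 128/3, 128/3, 512/15, 1024/45, …
g: a_k = 0, -2, 1, -2/3, 1/2, -2/5, 1/3, …
f·g: L₀ = L_f ⊗_s L_g, ord ≤ 1·2.
h=h₀': d/dx-closure on L₀ ⇒ L.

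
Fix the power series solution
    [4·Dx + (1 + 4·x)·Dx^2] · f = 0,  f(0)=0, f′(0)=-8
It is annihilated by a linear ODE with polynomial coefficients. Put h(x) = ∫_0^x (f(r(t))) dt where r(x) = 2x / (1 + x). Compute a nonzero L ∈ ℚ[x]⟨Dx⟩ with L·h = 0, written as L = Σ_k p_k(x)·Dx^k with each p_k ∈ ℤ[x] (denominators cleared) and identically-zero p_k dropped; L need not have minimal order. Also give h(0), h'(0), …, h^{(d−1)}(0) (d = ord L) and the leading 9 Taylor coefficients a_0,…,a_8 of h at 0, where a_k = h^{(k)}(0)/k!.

f: a_k = 0, -8, 16, -128/3, 128, -2048/5, 4096/3, -32768/7, 16384, …
Substitute x→r, Dx→(1/r')Dx; clear ⇒ L₀.
∫: right-multiply L₀ by Dx.
L = (10 + 18·x)·Dx^2 + (1 + 10·x + 9·x^2)·Dx^3  (order 3).
h: a_k = 0, 0, -8, 80/3, -364/3, 656, -59048/15, 75920/3, -1195742/7, …
ICs: h(0) = 0, h′(0) = 0, h′′(0) = -16.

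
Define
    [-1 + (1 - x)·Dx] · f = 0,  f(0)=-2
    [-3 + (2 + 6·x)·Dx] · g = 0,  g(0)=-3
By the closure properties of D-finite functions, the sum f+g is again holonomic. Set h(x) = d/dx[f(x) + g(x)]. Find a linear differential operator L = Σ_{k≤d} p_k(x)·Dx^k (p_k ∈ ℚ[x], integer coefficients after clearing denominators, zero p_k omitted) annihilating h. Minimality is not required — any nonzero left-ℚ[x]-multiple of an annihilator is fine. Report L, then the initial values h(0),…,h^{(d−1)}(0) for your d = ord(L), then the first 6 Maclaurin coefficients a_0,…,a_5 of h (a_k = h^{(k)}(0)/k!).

f: a_k = -2, -2, -2, -2, -2, -2, …
g: a_k = -3, -9/2, 27/8, -81/16, 1215/128, -5103/256, …
h₀=f+g: left-lcm gives L₀, ord ≤ 2.
Differentiate: ansatz ord ≤ ord L₀ ⇒ L.
L = (-90 - 54·x) + (3 - 198·x - 189·x^2)·Dx + (14 + 46·x - 6·x^2 - 54·x^3)·Dx^2  (order 2).
h: a_k = -13/2, 11/4, -339/16, 959/32, -28075/256, 131637/512, …
ICs: h(0) = -13/2, h′(0) = 11/4.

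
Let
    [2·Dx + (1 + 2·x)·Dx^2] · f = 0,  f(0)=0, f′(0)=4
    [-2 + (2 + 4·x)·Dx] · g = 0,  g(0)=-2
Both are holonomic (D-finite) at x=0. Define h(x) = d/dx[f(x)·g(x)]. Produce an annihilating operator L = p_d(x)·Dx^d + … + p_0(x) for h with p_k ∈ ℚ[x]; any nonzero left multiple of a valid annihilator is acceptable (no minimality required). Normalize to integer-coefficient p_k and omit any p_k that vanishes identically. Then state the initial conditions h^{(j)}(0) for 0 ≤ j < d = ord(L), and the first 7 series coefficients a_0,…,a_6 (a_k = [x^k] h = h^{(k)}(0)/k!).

L = 1 + (4 + 8·x)·Dx + (1 + 4·x + 4·x^2)·Dx^2  (order 2).
h: a_k = -8, 0, 4, -32/3, 71/3, -248/5, 3043/30, …
ICs: h(0) = -8, h′(0) = 0.

f: a_k = 0, 4, -4, 16/3, -8, 64/5, -64/3, …
g: a_k = -2, -2, 1, -1, 5/4, -7/4, 21/8, …
f·g: L₀ = L_f ⊗_s L_g, ord ≤ 2·1.
h₀' ⇒ L via d/dx closure of L₀.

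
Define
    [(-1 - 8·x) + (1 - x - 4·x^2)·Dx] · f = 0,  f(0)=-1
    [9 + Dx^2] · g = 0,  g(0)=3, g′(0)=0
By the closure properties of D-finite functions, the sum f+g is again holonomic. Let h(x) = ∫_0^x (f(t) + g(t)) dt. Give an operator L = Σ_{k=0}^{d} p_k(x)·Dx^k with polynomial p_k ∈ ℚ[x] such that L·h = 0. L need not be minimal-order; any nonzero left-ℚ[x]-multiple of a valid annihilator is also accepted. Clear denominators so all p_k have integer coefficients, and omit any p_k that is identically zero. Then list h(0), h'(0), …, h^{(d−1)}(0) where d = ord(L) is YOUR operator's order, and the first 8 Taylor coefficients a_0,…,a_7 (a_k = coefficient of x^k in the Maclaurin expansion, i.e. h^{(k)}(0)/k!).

L = (567 + 4806·x + 3321·x^2 + 9936·x^3 + 6480·x^4 + 10368·x^5)·Dx + (-171 + 117·x + 441·x^2 - 135·x^3 + 540·x^4 + 3888·x^5 + 5184·x^6)·Dx^2 + (63 + 534·x + 369·x^2 + 1104·x^3 + 720·x^4 + 1152·x^5)·Dx^3 + (-19 + 13·x + 49·x^2 - 15·x^3 + 60·x^4 + 432·x^5 + 576·x^6)·Dx^4  (order 4).
h: a_k = 0, 2, -1/2, -37/6, -9/4, -151/40, -65/6, -14723/560, …
ICs: h(0) = 0, h′(0) = 2, h′′(0) = -1, h′′′(0) = -37.

f: a_k = -1, -1, -5, -9, -29, -65, -181, -441, …
g: a_k = 3, 0, -27/2, 0, 81/8, 0, -243/80, 0, …
L₀ := lclm(L_f,L_g); ord L₀ ≤ 1+2.
h=∫₀ˣh₀: take L = L₀·Dx.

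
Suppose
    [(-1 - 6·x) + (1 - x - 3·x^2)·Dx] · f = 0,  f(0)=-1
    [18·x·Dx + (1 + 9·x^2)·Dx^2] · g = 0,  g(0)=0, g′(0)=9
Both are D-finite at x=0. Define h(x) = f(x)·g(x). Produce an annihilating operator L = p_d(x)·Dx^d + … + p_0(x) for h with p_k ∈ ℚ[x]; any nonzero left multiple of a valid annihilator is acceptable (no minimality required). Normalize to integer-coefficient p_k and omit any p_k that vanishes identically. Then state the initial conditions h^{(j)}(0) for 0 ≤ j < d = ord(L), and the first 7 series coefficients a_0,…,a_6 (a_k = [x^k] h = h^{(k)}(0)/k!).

L = (6 + 18·x + 162·x^2) + (2 - 6·x + 36·x^2 + 162·x^3)·Dx + (-1 + x - 6·x^2 + 9·x^3 + 27·x^4)·Dx^2  (order 2).
h: a_k = 0, -9, -9, -9, -36, -1044/5, -1584/5, …
ICs: h(0) = 0, h′(0) = -9.

f: a_k = -1, -1, -4, -7, -19, -40, -97, …
g: a_k = 0, 9, 0, -27, 0, 729/5, 0, …
L₀ := L_f ⊗_s L_g (sym. prod.), ord ≤ 2.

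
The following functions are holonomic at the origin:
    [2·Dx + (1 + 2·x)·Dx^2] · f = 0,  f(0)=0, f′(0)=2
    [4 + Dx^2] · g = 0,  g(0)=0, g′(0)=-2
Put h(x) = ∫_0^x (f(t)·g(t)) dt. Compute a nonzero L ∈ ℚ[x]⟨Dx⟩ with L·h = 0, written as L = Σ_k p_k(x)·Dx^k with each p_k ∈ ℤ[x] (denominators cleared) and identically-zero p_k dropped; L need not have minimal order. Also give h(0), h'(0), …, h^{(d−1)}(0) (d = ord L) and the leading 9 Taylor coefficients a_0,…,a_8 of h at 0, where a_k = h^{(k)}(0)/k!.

f: a_k = 0, 2, -2, 8/3, -4, 32/5, -32/3, 128/7, -32, …
g: a_k = 0, -2, 0, 4/3, 0, -4/15, 0, 8/315, 0, …
Sym-product of L_f,L_g gives L₀ (≤ ord 4).
Integrate: L := L₀·Dx.
L = (-48 + 192·x + 1216·x^2 + 2048·x^3 + 1024·x^4)·Dx + (32 + 320·x + 768·x^2 + 512·x^3)·Dx^2 + (160·x + 672·x^2 + 1024·x^3 + 512·x^4)·Dx^3 + (8 + 80·x + 192·x^2 + 128·x^3)·Dx^4 + (3 + 28·x + 92·x^2 + 128·x^3 + 64·x^4)·Dx^5  (order 5).
h: a_k = 0, 0, 0, -4/3, 1, -8/15, 8/9, -88/63, 31/15, …
ICs: h(0) = 0, h′(0) = 0, h′′(0) = 0, h′′′(0) = -8, h′′′′(0) = 24.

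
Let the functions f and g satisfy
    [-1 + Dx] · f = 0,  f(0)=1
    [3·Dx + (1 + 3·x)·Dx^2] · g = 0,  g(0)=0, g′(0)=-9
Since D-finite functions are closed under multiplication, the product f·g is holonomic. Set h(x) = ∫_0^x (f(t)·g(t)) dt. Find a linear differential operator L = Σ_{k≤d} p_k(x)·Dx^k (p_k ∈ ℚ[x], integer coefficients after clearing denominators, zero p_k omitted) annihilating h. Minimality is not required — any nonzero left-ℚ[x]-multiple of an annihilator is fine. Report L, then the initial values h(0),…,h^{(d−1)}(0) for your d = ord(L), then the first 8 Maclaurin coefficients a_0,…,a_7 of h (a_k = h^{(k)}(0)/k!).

f: a_k = 1, 1, 1/2, 1/6, 1/24, 1/120, 1/720, 1/5040, …
g: a_k = 0, -9, 27/2, -27, 243/4, -729/5, 729/2, -6561/7, …
f·g: L₀ = L_f ⊗_s L_g, ord ≤ 1·2.
h=∫h₀ ⇒ L = L₀·Dx.
L = (-2 + 3·x)·Dx + (1 - 6·x)·Dx^2 + (1 + 3·x)·Dx^3  (order 3).
h: a_k = 0, 0, -9/2, 3/2, -9/2, 39/5, -1289/80, 3921/112, …
ICs: h(0) = 0, h′(0) = 0, h′′(0) = -9.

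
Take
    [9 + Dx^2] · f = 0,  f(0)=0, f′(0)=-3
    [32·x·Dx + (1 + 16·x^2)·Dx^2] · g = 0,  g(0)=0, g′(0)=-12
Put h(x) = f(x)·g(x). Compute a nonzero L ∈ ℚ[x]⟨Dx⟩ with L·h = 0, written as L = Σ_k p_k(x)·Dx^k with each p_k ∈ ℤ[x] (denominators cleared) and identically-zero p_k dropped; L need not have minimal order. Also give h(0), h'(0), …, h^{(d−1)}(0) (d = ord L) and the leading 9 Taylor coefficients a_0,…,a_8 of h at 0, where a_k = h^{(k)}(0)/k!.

L = (16425 + 696384·x^2 + 2778624·x^4 + 11943936·x^6 + 47775744·x^8) + (23616·x + 543744·x^3 + 3981312·x^5 + 21233664·x^7)·Dx + (2050 + 87168·x^2 + 470016·x^4 + 2654208·x^6 + 10616832·x^8)·Dx^2 + (2624·x + 60416·x^3 + 442368·x^5 + 2359296·x^7)·Dx^3 + (25 + 1088·x^2 + 17920·x^4 + 147456·x^6 + 589824·x^8)·Dx^4  (order 4).
h: a_k = 0, 0, 36, 0, -246, 0, 4311/2, 0, -95859/4, …
ICs: h(0) = 0, h′(0) = 0, h′′(0) = 72, h′′′(0) = 0.

f: a_k = 0, -3, 0, 9/2, 0, -81/40, 0, 243/560, 0, …
g: a_k = 0, -12, 0, 64, 0, -3072/5, 0, 49152/7, 0, …
h₀=f·g: eliminate ⇒ L₀, order ≤ 2·2.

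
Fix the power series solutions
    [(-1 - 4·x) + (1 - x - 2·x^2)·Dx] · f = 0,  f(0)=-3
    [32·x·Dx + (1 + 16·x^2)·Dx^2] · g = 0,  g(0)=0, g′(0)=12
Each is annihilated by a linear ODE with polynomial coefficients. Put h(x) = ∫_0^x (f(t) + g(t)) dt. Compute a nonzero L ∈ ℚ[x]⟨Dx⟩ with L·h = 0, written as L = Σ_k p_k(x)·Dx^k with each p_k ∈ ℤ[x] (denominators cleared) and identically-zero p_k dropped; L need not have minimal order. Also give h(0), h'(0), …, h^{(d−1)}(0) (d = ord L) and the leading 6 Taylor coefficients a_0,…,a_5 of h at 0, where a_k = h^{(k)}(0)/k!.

L = (-96 + 384·x + 6912·x^2 + 15360·x^3 + 40704·x^4 + 12288·x^6)·Dx^2 + (31 + 104·x - 392·x^2 + 736·x^3 + 14912·x^4 + 27904·x^5 + 3072·x^6 + 12288·x^7)·Dx^3 + (-3 - 19·x - 128·x^2 - 152·x^3 - 1128·x^4 + 2496·x^5 + 2560·x^6 + 1024·x^7 + 2048·x^8)·Dx^4  (order 4).
h: a_k = 0, -3, 9/2, -3, -79/4, -33/5, …
ICs: h(0) = 0, h′(0) = -3, h′′(0) = 9, h′′′(0) = -18.

f: a_k = -3, -3, -9, -15, -33, -63, …
g: a_k = 0, 12, 0, -64, 0, 3072/5, …
h₀=f+g: left-lcm gives L₀, ord ≤ 3.
h=∫h₀ ⇒ L = L₀·Dx.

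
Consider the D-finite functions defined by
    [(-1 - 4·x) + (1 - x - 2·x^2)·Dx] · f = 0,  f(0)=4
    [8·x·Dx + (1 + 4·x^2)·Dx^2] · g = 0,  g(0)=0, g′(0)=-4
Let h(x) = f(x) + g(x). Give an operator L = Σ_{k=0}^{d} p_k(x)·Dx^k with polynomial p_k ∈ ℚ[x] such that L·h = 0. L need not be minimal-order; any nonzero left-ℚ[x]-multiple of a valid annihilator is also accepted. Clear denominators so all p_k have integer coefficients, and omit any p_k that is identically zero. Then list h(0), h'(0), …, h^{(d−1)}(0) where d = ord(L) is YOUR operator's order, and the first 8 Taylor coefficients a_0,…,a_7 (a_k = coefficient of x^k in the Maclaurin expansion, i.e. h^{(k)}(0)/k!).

f: a_k = 4, 4, 12, 20, 44, 84, 172, 340, …
g: a_k = 0, -4, 0, 16/3, 0, -64/5, 0, 256/7, …
Weyl lclm of L_f,L_g ⇒ L₀ (ord ≤ 3).
L = (-24 + 96·x + 864·x^2 + 1536·x^3 + 3264·x^4 + 768·x^6)·Dx + (19 + 80·x + 100·x^2 + 544·x^3 + 1424·x^4 + 2368·x^5 + 192·x^6 + 768·x^7)·Dx^2 + (-3 - 7·x - 32·x^2 + 28·x^3 - 24·x^4 + 240·x^5 + 256·x^6 + 64·x^7 + 128·x^8)·Dx^3  (order 3).
h: a_k = 4, 0, 12, 76/3, 44, 356/5, 172, 2636/7, …
ICs: h(0) = 4, h′(0) = 0, h′′(0) = 24.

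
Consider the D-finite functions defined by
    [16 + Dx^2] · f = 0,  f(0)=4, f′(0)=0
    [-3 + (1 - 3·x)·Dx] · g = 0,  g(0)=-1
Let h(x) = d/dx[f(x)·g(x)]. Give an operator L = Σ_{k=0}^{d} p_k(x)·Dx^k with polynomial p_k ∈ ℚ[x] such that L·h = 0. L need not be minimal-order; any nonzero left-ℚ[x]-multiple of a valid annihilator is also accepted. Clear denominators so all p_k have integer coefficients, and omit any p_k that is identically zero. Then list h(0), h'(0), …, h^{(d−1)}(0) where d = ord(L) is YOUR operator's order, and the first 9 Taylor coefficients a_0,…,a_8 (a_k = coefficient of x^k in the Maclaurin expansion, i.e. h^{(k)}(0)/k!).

L = (-2 - 96·x + 144·x^2) + (-6 + 18·x)·Dx + (1 - 6·x + 9·x^2)·Dx^2  (order 2).
h: a_k = -12, -8, -36, -944/3, -1180, -61672/15, -215852/15, -15557728/315, -5834148/35, …
ICs: h(0) = -12, h′(0) = -8.

f: a_k = 4, 0, -32, 0, 128/3, 0, -1024/45, 0, 2048/315, …
g: a_k = -1, -3, -9, -27, -81, -243, -729, -2187, -6561, …
Sym-product of L_f,L_g gives L₀ (≤ ord 2).
h₀' ⇒ L via d/dx closure of L₀.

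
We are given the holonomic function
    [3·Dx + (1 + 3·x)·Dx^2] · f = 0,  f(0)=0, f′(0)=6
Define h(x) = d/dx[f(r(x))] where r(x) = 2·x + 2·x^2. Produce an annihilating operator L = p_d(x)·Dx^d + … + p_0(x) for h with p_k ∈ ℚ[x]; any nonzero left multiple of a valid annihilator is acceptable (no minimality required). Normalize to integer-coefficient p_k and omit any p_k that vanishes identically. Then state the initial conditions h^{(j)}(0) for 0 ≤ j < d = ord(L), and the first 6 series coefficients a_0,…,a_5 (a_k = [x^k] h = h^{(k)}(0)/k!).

L = (4 + 12·x + 12·x^2) + (1 + 8·x + 18·x^2 + 12·x^3)·Dx  (order 1).
h: a_k = 12, -48, 216, -1008, 4752, -22464, …
ICs: h(0) = 12.

f: a_k = 0, 6, -9, 18, -81/2, 486/5, …
L₀ from L_f via x↦r, Dx↦r'^{-1}Dx.
Differentiate: ansatz ord ≤ ord L₀ ⇒ L.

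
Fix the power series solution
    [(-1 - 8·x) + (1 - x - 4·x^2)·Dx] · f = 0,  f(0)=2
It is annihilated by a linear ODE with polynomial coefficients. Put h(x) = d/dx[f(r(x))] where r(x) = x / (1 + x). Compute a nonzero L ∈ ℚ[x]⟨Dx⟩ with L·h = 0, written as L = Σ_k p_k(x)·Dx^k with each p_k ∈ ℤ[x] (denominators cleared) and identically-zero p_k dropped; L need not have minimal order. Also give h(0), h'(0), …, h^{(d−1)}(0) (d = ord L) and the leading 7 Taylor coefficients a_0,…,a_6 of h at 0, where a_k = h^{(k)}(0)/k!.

L = (8 + 24·x + 120·x^2 + 72·x^3) + (-1 - 11·x - 15·x^2 + 31·x^3 + 36·x^4)·Dx  (order 1).
h: a_k = 2, 16, 0, 128, -160, 960, -2016, …
ICs: h(0) = 2.

f: a_k = 2, 2, 10, 18, 58, 130, 362, …
f∘r: x↦r, Dx↦Dx/r' in L_f ⇒ L₀.
h₀' ⇒ L via d/dx closure of L₀.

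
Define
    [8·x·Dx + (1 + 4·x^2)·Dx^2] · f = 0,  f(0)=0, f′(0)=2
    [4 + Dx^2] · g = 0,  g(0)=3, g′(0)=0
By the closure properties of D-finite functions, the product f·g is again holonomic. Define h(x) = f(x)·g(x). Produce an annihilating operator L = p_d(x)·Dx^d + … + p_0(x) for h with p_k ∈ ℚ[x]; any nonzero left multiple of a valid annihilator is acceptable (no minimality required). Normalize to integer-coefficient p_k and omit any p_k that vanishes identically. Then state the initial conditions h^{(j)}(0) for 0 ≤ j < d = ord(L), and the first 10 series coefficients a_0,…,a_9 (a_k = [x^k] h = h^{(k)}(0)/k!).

L = (80 + 832·x^2 + 1408·x^4 + 2048·x^6 + 2048·x^8) + (96·x + 640·x^3 + 1536·x^5 + 2048·x^7)·Dx + (24 + 256·x^2 + 576·x^4 + 1024·x^6 + 1024·x^8)·Dx^2 + (24·x + 160·x^3 + 384·x^5 + 512·x^7)·Dx^3 + (1 + 12·x^2 + 56·x^4 + 128·x^6 + 128·x^8)·Dx^4  (order 4).
h: a_k = 0, 6, 0, -20, 0, 196/5, 0, -10408/105, 0, 92588/315, …
ICs: h(0) = 0, h′(0) = 6, h′′(0) = 0, h′′′(0) = -120.

f: a_k = 0, 2, 0, -8/3, 0, 32/5, 0, -128/7, 0, 512/9, …
g: a_k = 3, 0, -6, 0, 2, 0, -4/15, 0, 2/105, 0, …
h₀=f·g: eliminate ⇒ L₀, order ≤ 2·2.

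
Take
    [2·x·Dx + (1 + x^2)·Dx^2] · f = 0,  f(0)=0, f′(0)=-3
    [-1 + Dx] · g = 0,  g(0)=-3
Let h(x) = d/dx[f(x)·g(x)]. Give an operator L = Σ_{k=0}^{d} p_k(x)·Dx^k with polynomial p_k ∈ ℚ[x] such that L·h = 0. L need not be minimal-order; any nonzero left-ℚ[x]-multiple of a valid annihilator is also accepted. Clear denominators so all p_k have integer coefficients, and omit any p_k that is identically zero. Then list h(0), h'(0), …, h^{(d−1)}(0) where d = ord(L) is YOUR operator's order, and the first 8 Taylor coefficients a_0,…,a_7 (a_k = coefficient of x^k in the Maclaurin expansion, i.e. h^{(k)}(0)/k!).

f: a_k = 0, -3, 0, 1, 0, -3/5, 0, 3/7, …
g: a_k = -3, -3, -3/2, -1/2, -1/8, -1/40, -1/240, -1/1680, …
L₀ := L_f ⊗_s L_g (sym. prod.), ord ≤ 2.
h=h₀': d/dx-closure on L₀ ⇒ L.
L = (1 + 5·x - 3·x^2 + x^3) + (-6·x + 4·x^2 - 2·x^3)·Dx + (-1 + x - x^2 + x^3)·Dx^2  (order 2).
h: a_k = 9, 18, 9/2, -6, 27/8, 33/4, -279/80, -113/14, …
ICs: h(0) = 9, h′(0) = 18.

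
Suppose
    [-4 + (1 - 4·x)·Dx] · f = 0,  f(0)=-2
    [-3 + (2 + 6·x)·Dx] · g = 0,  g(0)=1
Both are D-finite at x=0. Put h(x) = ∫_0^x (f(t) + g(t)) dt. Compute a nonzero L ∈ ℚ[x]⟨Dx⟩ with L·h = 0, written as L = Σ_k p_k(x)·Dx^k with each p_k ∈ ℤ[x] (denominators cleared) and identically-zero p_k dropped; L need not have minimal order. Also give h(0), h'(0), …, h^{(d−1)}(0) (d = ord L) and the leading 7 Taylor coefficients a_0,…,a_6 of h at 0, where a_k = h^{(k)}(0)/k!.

f: a_k = -2, -8, -32, -128, -512, -2048, -8192, …
g: a_k = 1, 3/2, -9/8, 27/16, -405/128, 1701/256, -15309/1024, …
h₀=f+g: left-lcm gives L₀, ord ≤ 2.
h=∫₀ˣh₀: take L = L₀·Dx.
L = (-228 - 432·x)·Dx + (137 + 696·x + 1296·x^2)·Dx^2 + (-10 - 62·x + 192·x^2 + 864·x^3)·Dx^3  (order 3).
h: a_k = 0, -1, -13/4, -265/24, -2021/64, -65941/640, -522587/1536, …
ICs: h(0) = 0, h′(0) = -1, h′′(0) = -13/2.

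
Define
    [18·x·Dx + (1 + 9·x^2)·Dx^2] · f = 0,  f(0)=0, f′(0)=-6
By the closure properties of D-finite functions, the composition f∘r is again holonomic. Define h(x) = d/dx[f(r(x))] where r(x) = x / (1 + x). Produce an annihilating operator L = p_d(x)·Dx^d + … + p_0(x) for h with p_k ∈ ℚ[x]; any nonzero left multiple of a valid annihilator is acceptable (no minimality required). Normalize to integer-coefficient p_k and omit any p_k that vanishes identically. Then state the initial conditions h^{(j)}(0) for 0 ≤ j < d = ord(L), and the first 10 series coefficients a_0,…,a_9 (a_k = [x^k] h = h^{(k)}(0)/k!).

L = (2 + 20·x) + (1 + 2·x + 10·x^2)·Dx  (order 1).
h: a_k = -6, 12, 36, -192, 24, 1872, -3984, -10752, 61344, -15168, …
ICs: h(0) = -6.

f: a_k = 0, -6, 0, 18, 0, -486/5, 0, 4374/7, 0, -4374, …
Substitute x→r, Dx→(1/r')Dx; clear ⇒ L₀.
Differentiate: ansatz ord ≤ ord L₀ ⇒ L.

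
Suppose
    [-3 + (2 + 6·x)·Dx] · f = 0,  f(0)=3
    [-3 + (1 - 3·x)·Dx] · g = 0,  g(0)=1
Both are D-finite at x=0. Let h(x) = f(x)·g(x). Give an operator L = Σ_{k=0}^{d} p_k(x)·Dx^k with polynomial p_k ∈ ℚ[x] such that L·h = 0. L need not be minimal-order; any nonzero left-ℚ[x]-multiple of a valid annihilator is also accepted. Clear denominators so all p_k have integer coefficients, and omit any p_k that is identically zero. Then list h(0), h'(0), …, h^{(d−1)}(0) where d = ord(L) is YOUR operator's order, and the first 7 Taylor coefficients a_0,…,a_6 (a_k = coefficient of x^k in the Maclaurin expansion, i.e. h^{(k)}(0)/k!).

f: a_k = 3, 9/2, -27/8, 81/16, -1215/128, 5103/256, -45927/1024, …
g: a_k = 1, 3, 9, 27, 81, 243, 729, …
L₀ := L_f ⊗_s L_g (sym. prod.), ord ≤ 1.
L = (9 + 9·x) + (-2 + 18·x^2)·Dx  (order 1).
h: a_k = 3, 27/2, 297/8, 1863/16, 43497/128, 266085/256, 3147093/1024, …
ICs: h(0) = 3.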